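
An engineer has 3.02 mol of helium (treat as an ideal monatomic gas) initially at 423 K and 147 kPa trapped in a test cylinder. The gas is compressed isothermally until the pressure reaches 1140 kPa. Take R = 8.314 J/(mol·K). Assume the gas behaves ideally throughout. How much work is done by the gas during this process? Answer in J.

V₁ = nRT₁/P₁ = 3.02×8.314×423/147 = 72.3 L.
Isothermal: T stays 423 K; PV = const ⇒ V₂ = 9.32 L, P₂ = 1140 kPa.
W = nRT ln(V₂/V₁) = 3.02×8.314×423×ln(0.129) = -21800 J.

-21800 J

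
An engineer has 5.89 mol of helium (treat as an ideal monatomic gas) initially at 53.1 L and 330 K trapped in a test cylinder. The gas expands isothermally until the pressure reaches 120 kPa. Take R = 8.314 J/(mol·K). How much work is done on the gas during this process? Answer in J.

P₁ = nRT₁/V₁ = 5.89×8.314×330/53.1 = 304 kPa.
Isothermal: T stays 330 K; PV = const ⇒ V₂ = 135 L, P₂ = 120 kPa.
W = nRT ln(V₂/V₁) = 5.89×8.314×330×ln(2.54) = 15000 J.
Work done on the gas = −W_by = -15000 J.

-15000 J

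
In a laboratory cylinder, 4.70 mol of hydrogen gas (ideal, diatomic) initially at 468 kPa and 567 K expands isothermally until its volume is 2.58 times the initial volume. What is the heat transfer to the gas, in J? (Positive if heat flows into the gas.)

V₁ = nRT₁/P₁ = 4.70×8.314×567/468 = 47.3 L.
Isothermal: T stays 567 K; PV = const ⇒ V₂ = 122 L, P₂ = 181 kPa.
ΔU = 0 (ideal gas, T constant).
W = nRT ln(V₂/V₁) = 4.70×8.314×567×ln(2.58) = 21000 J.
Q = ΔU + W = 21000 J.

21000 J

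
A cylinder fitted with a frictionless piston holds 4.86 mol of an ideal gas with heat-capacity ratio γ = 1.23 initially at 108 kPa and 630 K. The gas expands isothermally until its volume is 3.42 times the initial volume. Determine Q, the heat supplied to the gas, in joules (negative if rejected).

31300 J

V₁ = nRT₁/P₁ = 4.86×8.314×630/108 = 236 L.
Isothermal: T stays 630 K; PV = const ⇒ V₂ = 806 L, P₂ = 31.6 kPa.
ΔU = 0 (ideal gas, T constant).
W = nRT ln(V₂/V₁) = 4.86×8.314×630×ln(3.42) = 31300 J.
Q = ΔU + W = 31300 J.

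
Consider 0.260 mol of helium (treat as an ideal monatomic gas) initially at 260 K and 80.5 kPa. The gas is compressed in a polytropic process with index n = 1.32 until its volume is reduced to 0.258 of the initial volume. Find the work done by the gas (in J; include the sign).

-953 J

V₁ = nRT₁/P₁ = 0.260×8.314×260/80.5 = 6.98 L.
Polytropic n=1.32: T₂ = T₁(V₁/V₂)^(n−1) = 260×(3.88)^0.32 = 401 K; P₂ = P₁(V₁/V₂)^n = 481 kPa.
W = (P₁V₁−P₂V₂)/(n−1) = (80.5×6.98−481×1.80)/0.32 = -953 J.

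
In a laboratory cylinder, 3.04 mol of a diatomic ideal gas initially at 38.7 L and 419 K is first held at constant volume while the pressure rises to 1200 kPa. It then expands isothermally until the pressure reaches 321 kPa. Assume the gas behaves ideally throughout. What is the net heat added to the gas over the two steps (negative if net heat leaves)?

151000 J

P₁ = nRT₁/V₁ = 3.04×8.314×419/38.7 = 274 kPa.
Step 1 — Isochoric: V stays 38.7 L; P/T = const ⇒ T₂ = 1840 K, P₂ = 1200 kPa.
W = 0 (no volume change).
ΔU = nCvΔT = 3.04×20.8×(1840−419) = 89600 J.
Q = ΔU = 89600 J.
State after step 1: P = 1200 kPa, V = 38.7 L, T = 1840 K.
Step 2 — Isothermal: T stays 1840 K; PV = const ⇒ V₂ = 145 L, P₂ = 321 kPa.
ΔU = 0 (ideal gas, T constant).
W = nRT ln(V₂/V₁) = 3.04×8.314×1840×ln(3.74) = 61200 J.
Q = ΔU + W = 61200 J.
Net over both steps: W = 61200 J, Q = 151000 J, ΔU = 89600 J.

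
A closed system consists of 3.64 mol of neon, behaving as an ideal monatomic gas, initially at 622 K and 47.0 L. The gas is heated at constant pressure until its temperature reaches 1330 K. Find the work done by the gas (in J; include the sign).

P₁ = nRT₁/V₁ = 3.64×8.314×622/47.0 = 401 kPa.
Isobaric: P stays 401 kPa; V/T = const ⇒ T₂ = 1330 K, V₂ = 100 L.
W = PΔV = 401×(100−47.0) kPa·L = 21400 J.

21400 J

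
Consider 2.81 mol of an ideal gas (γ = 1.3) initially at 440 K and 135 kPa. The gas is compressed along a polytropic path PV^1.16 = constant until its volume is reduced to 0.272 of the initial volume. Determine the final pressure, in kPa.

V₁ = nRT₁/P₁ = 2.81×8.314×440/135 = 76.1 L.
Polytropic n=1.16: T₂ = T₁(V₁/V₂)^(n−1) = 440×(3.68)^0.16 = 542 K; P₂ = P₁(V₁/V₂)^n = 611 kPa.

611 kPa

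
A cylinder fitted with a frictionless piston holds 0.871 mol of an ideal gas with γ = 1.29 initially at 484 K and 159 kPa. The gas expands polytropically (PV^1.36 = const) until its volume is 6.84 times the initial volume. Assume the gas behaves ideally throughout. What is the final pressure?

V₁ = nRT₁/P₁ = 0.871×8.314×484/159 = 22.0 L.
Polytropic n=1.36: T₂ = T₁(V₁/V₂)^(n−1) = 484×(0.146)^0.36 = 242 K; P₂ = P₁(V₁/V₂)^n = 11.6 kPa.

11.6 kPa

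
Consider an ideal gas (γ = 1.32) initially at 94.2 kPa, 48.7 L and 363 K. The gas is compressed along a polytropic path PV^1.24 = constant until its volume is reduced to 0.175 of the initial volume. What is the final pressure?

Polytropic n=1.24: T₂ = T₁(V₁/V₂)^(n−1) = 363×(5.71)^0.24 = 552 K; P₂ = P₁(V₁/V₂)^n = 818 kPa.

818 kPa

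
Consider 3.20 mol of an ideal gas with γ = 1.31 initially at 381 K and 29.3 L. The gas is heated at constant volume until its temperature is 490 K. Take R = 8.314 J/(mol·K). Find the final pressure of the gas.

P₁ = nRT₁/V₁ = 3.20×8.314×381/29.3 = 346 kPa.
Isochoric: V stays 29.3 L; P/T = const ⇒ T₂ = 490 K, P₂ = 445 kPa.

445 kPa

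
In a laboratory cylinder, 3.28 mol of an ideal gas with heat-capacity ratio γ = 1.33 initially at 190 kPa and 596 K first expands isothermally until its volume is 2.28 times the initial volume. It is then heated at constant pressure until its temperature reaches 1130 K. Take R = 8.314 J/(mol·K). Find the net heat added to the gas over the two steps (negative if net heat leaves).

72100 J

V₁ = nRT₁/P₁ = 3.28×8.314×596/190 = 85.5 L.
Step 1 — Isothermal: T stays 596 K; PV = const ⇒ V₂ = 195 L, P₂ = 83.3 kPa.
ΔU = 0 (ideal gas, T constant).
W = nRT ln(V₂/V₁) = 3.28×8.314×596×ln(2.28) = 13400 J.
Q = ΔU + W = 13400 J.
State after step 1: P = 83.3 kPa, V = 195 L, T = 596 K.
Step 2 — Isobaric: P stays 83.3 kPa; V/T = const ⇒ T₂ = 1130 K, V₂ = 370 L.
W = PΔV = 83.3×(370−195) kPa·L = 14600 J.
ΔU = nCvΔT = 3.28×25.2×(1130−596) = 44100 J.
Q = ΔU + W = nCpΔT = 58700 J.
Net over both steps: W = 28000 J, Q = 72100 J, ΔU = 44100 J.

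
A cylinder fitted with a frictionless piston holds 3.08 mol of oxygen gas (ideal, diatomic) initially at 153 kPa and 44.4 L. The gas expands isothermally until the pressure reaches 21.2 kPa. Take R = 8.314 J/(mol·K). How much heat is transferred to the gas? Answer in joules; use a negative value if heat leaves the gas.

13400 J

T₁ = P₁V₁/(nR) = 153×44.4/(3.08×8.314) = 265 K.
Isothermal: T stays 265 K; PV = const ⇒ V₂ = 320 L, P₂ = 21.2 kPa.
ΔU = 0 (ideal gas, T constant).
W = nRT ln(V₂/V₁) = 3.08×8.314×265×ln(7.22) = 13400 J.
Q = ΔU + W = 13400 J.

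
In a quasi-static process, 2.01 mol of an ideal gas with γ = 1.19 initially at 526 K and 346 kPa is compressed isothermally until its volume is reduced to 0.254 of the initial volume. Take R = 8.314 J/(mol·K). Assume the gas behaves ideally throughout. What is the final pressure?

1360 kPa

V₁ = nRT₁/P₁ = 2.01×8.314×526/346 = 25.4 L.
Isothermal: T stays 526 K; PV = const ⇒ V₂ = 6.45 L, P₂ = 1360 kPa.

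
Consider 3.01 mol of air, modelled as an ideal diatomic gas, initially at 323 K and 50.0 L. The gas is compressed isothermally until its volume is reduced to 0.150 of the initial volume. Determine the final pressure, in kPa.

1080 kPa

P₁ = nRT₁/V₁ = 3.01×8.314×323/50.0 = 162 kPa.
Isothermal: T stays 323 K; PV = const ⇒ V₂ = 7.50 L, P₂ = 1080 kPa.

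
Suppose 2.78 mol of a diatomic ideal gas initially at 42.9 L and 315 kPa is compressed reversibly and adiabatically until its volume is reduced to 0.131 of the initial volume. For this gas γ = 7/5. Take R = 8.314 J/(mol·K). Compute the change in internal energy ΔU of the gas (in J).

T₁ = P₁V₁/(nR) = 315×42.9/(2.78×8.314) = 585 K.
Adiabatic: TV^(γ−1) = const ⇒ T₂ = 585×(7.63)^0.400 = 1320 K; PV^γ = const ⇒ P₂ = 5420 kPa.
For an ideal gas ΔU = nCvΔT with Cv = (5/2)R = 20.8 J/(mol·K).
ΔU = 2.78×20.8×(1320−585) = 42400 J.

42400 J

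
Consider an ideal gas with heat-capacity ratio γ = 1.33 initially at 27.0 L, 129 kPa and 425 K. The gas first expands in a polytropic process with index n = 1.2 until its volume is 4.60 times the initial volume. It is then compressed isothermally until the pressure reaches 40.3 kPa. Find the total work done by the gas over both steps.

n = P₁V₁/(RT₁) = 129×27.0/(8.314×425) = 0.986 mol.
Step 1 — Polytropic n=1.2: T₂ = T₁(V₁/V₂)^(n−1) = 425×(0.217)^0.20 = 313 K; P₂ = P₁(V₁/V₂)^n = 20.7 kPa.
W = (P₁V₁−P₂V₂)/(n−1) = (129×27.0−20.7×124)/0.20 = 4580 J.
ΔU = nCvΔT = 0.986×25.2×(313−425) = -2780 J.
Q = ΔU + W = 1800 J.
State after step 1: P = 20.7 kPa, V = 124 L, T = 313 K.
Step 2 — Isothermal: T stays 313 K; PV = const ⇒ V₂ = 63.7 L, P₂ = 40.3 kPa.
ΔU = 0 (ideal gas, T constant).
W = nRT ln(V₂/V₁) = 0.986×8.314×313×ln(0.513) = -1710 J.
Q = ΔU + W = -1710 J.
Net over both steps: W = 2870 J, Q = 90.4 J, ΔU = -2780 J.

2870 J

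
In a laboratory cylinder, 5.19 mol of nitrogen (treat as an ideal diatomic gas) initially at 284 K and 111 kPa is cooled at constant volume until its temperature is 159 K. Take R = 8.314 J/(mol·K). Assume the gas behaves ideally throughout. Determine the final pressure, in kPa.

62.1 kPa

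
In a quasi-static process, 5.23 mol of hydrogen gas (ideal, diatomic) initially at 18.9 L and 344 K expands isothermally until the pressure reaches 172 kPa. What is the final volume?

87.0 L

P₁ = nRT₁/V₁ = 5.23×8.314×344/18.9 = 791 kPa.
Isothermal: T stays 344 K; PV = const ⇒ V₂ = 87.0 L, P₂ = 172 kPa.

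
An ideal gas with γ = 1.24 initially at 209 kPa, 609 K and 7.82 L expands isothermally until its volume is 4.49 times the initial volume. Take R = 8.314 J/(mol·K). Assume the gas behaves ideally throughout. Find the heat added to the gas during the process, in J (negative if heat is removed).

2450 J

n = P₁V₁/(RT₁) = 209×7.82/(8.314×609) = 0.323 mol.
Isothermal: T stays 609 K; PV = const ⇒ V₂ = 35.1 L, P₂ = 46.5 kPa.
ΔU = 0 (ideal gas, T constant).
W = nRT ln(V₂/V₁) = 0.323×8.314×609×ln(4.49) = 2450 J.
Q = ΔU + W = 2450 J.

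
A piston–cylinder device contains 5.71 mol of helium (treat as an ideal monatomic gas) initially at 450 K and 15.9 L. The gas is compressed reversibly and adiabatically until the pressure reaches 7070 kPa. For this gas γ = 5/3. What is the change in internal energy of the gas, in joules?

30200 J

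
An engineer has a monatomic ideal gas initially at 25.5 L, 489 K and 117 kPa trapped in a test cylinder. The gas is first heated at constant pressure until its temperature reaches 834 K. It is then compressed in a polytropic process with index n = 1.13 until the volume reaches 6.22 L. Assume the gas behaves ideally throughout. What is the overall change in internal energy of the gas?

5350 J

n = P₁V₁/(RT₁) = 117×25.5/(8.314×489) = 0.734 mol.
Step 1 — Isobaric: P stays 117 kPa; V/T = const ⇒ T₂ = 834 K, V₂ = 43.5 L.
W = PΔV = 117×(43.5−25.5) kPa·L = 2100 J.
ΔU = nCvΔT = 0.734×12.5×(834−489) = 3160 J.
Q = ΔU + W = nCpΔT = 5260 J.
State after step 1: P = 117 kPa, V = 43.5 L, T = 834 K.
Step 2 — Polytropic n=1.13: T₂ = T₁(V₁/V₂)^(n−1) = 834×(6.99)^0.13 = 1070 K; P₂ = P₁(V₁/V₂)^n = 1050 kPa.
W = (P₁V₁−P₂V₂)/(n−1) = (117×43.5−1050×6.22)/0.13 = -11300 J.
ΔU = nCvΔT = 0.734×12.5×(1070−834) = 2200 J.
Q = ΔU + W = -9060 J.
Net over both steps: W = -9150 J, Q = -3800 J, ΔU = 5350 J.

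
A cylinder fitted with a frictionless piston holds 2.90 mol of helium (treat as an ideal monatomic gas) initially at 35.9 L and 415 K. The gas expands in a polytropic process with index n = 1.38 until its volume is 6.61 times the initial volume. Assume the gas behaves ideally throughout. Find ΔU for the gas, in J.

-7690 J

P₁ = nRT₁/V₁ = 2.90×8.314×415/35.9 = 279 kPa.
Polytropic n=1.38: T₂ = T₁(V₁/V₂)^(n−1) = 415×(0.151)^0.38 = 202 K; P₂ = P₁(V₁/V₂)^n = 20.6 kPa.
For an ideal gas ΔU = nCvΔT with Cv = (3/2)R = 12.5 J/(mol·K).
ΔU = 2.90×12.5×(202−415) = -7690 J.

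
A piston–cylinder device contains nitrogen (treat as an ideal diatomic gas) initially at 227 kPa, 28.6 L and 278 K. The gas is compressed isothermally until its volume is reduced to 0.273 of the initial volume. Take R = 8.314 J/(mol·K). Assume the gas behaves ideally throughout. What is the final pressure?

Isothermal: T stays 278 K; PV = const ⇒ V₂ = 7.81 L, P₂ = 832 kPa.

832 kPa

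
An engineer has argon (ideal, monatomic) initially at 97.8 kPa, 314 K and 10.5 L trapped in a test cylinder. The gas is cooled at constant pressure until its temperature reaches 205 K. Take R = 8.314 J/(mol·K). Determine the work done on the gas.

356 J

n = P₁V₁/(RT₁) = 97.8×10.5/(8.314×314) = 0.393 mol.
Isobaric: P stays 97.8 kPa; V/T = const ⇒ T₂ = 205 K, V₂ = 6.86 L.
W = PΔV = 97.8×(6.86−10.5) kPa·L = -356 J.
Work done on the gas = −W_by = 356 J.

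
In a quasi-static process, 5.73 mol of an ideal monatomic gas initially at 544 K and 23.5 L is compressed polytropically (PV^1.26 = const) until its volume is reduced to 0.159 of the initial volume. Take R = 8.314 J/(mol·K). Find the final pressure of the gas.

11200 kPa

P₁ = nRT₁/V₁ = 5.73×8.314×544/23.5 = 1100 kPa.
Polytropic n=1.26: T₂ = T₁(V₁/V₂)^(n−1) = 544×(6.29)^0.26 = 877 K; P₂ = P₁(V₁/V₂)^n = 11200 kPa.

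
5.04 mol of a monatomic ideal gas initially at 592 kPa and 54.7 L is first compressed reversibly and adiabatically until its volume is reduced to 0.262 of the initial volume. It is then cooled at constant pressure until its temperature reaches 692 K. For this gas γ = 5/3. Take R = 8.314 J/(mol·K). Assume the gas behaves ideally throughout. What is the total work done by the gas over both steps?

-120000 J

T₁ = P₁V₁/(nR) = 592×54.7/(5.04×8.314) = 773 K.
Step 1 — Adiabatic: TV^(γ−1) = const ⇒ T₂ = 773×(3.82)^0.667 = 1890 K; PV^γ = const ⇒ P₂ = 5520 kPa.
ΔU = nCvΔT = 5.04×12.5×(1890−773) = 70100 J.
Q = 0 for an adiabatic process, so W = −ΔU = -70100 J.
State after step 1: P = 5520 kPa, V = 14.3 L, T = 1890 K.
Step 2 — Isobaric: P stays 5520 kPa; V/T = const ⇒ T₂ = 692 K, V₂ = 5.25 L.
W = PΔV = 5520×(5.25−14.3) kPa·L = -50100 J.
ΔU = nCvΔT = 5.04×12.5×(692−1890) = -75100 J.
Q = ΔU + W = nCpΔT = -125000 J.
Net over both steps: W = -120000 J, Q = -125000 J, ΔU = -5080 J.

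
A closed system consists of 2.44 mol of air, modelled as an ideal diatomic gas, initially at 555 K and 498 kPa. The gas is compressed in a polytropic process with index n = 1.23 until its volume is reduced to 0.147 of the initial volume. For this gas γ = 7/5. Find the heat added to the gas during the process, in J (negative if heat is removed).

V₁ = nRT₁/P₁ = 2.44×8.314×555/498 = 22.6 L.
Polytropic n=1.23: T₂ = T₁(V₁/V₂)^(n−1) = 555×(6.80)^0.23 = 863 K; P₂ = P₁(V₁/V₂)^n = 5270 kPa.
W = (P₁V₁−P₂V₂)/(n−1) = (498×22.6−5270×3.32)/0.23 = -27100 J.
ΔU = nCvΔT = 2.44×20.8×(863−555) = 15600 J.
Q = ΔU + W = -11500 J.

-11500 J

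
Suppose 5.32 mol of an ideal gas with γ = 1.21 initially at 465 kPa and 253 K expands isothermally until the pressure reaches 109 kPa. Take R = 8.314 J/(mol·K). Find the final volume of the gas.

V₁ = nRT₁/P₁ = 5.32×8.314×253/465 = 24.1 L.
Isothermal: T stays 253 K; PV = const ⇒ V₂ = 103 L, P₂ = 109 kPa.

103 L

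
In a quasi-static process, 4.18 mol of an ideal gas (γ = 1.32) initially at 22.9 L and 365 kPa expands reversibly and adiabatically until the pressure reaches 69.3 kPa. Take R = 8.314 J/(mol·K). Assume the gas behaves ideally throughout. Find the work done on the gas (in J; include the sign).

T₁ = P₁V₁/(nR) = 365×22.9/(4.18×8.314) = 241 K.
Adiabatic: T₂/T₁ = (P₂/P₁)^((γ−1)/γ) ⇒ T₂ = 241×(0.190)^0.242 = 161 K; V₂ = 80.6 L.
ΔU = nCvΔT = 4.18×26.0×(161−241) = -8660 J.
Q = 0 for an adiabatic process, so W = −ΔU = 8660 J.
Work done on the gas = −W_by = -8660 J.

-8660 J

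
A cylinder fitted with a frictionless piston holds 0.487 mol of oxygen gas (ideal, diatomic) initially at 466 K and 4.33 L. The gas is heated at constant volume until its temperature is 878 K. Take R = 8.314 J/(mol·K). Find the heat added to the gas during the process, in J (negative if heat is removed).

P₁ = nRT₁/V₁ = 0.487×8.314×466/4.33 = 436 kPa.
Isochoric: V stays 4.33 L; P/T = const ⇒ T₂ = 878 K, P₂ = 821 kPa.
W = 0 (no volume change).
ΔU = nCvΔT = 0.487×20.8×(878−466) = 4170 J.
Q = ΔU = 4170 J.

4170 J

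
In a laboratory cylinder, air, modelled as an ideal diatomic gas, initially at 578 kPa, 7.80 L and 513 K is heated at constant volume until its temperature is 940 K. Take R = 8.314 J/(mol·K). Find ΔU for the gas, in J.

9380 J

n = P₁V₁/(RT₁) = 578×7.80/(8.314×513) = 1.06 mol.
Isochoric: V stays 7.80 L; P/T = const ⇒ T₂ = 940 K, P₂ = 1060 kPa.
For an ideal gas ΔU = nCvΔT with Cv = (5/2)R = 20.8 J/(mol·K).
ΔU = 1.06×20.8×(940−513) = 9380 J.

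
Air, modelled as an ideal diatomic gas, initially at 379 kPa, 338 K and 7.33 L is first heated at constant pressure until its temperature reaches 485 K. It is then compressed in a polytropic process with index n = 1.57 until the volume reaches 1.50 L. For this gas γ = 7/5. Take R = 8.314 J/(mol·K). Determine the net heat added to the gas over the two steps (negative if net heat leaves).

10300 J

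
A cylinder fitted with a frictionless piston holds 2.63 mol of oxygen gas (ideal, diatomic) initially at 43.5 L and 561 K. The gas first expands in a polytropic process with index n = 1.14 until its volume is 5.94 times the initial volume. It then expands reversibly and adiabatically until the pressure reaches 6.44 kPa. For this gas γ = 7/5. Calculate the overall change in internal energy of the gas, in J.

-16200 J

P₁ = nRT₁/V₁ = 2.63×8.314×561/43.5 = 282 kPa.
Step 1 — Polytropic n=1.14: T₂ = T₁(V₁/V₂)^(n−1) = 561×(0.168)^0.14 = 437 K; P₂ = P₁(V₁/V₂)^n = 37.0 kPa.
W = (P₁V₁−P₂V₂)/(n−1) = (282×43.5−37.0×258)/0.14 = 19300 J.
ΔU = nCvΔT = 2.63×20.8×(437−561) = -6770 J.
Q = ΔU + W = 12600 J.
State after step 1: P = 37.0 kPa, V = 258 L, T = 437 K.
Step 2 — Adiabatic: T₂/T₁ = (P₂/P₁)^((γ−1)/γ) ⇒ T₂ = 437×(0.174)^0.286 = 265 K; V₂ = 901 L.
ΔU = nCvΔT = 2.63×20.8×(265−437) = -9400 J.
Q = 0 for an adiabatic process, so W = −ΔU = 9400 J.
Net over both steps: W = 28700 J, Q = 12600 J, ΔU = -16200 J.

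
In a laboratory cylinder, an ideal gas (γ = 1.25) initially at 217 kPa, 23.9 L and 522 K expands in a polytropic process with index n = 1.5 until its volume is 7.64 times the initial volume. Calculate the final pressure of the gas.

10.3 kPa

Polytropic n=1.5: T₂ = T₁(V₁/V₂)^(n−1) = 522×(0.131)^0.50 = 189 K; P₂ = P₁(V₁/V₂)^n = 10.3 kPa.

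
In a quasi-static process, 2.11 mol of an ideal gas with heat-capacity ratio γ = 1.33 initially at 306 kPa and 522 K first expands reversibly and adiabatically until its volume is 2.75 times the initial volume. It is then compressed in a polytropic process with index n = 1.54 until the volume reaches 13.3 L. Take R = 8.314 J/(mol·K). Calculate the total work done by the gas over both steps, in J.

-12500 J

V₁ = nRT₁/P₁ = 2.11×8.314×522/306 = 29.9 L.
Step 1 — Adiabatic: TV^(γ−1) = const ⇒ T₂ = 522×(0.364)^0.330 = 374 K; PV^γ = const ⇒ P₂ = 79.7 kPa.
ΔU = nCvΔT = 2.11×25.2×(374−522) = -7880 J.
Q = 0 for an adiabatic process, so W = −ΔU = 7880 J.
State after step 1: P = 79.7 kPa, V = 82.3 L, T = 374 K.
Step 2 — Polytropic n=1.54: T₂ = T₁(V₁/V₂)^(n−1) = 374×(6.19)^0.54 = 1000 K; P₂ = P₁(V₁/V₂)^n = 1320 kPa.
W = (P₁V₁−P₂V₂)/(n−1) = (79.7×82.3−1320×13.3)/0.54 = -20300 J.
ΔU = nCvΔT = 2.11×25.2×(1000−374) = 33300 J.
Q = ΔU + W = 12900 J.
Net over both steps: W = -12500 J, Q = 12900 J, ΔU = 25400 J.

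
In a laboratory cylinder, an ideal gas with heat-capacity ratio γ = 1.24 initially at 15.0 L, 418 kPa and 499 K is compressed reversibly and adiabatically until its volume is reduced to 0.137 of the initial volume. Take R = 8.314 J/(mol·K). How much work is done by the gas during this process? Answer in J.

n = P₁V₁/(RT₁) = 418×15.0/(8.314×499) = 1.51 mol.
Adiabatic: TV^(γ−1) = const ⇒ T₂ = 499×(7.30)^0.240 = 804 K; PV^γ = const ⇒ P₂ = 4920 kPa.
ΔU = nCvΔT = 1.51×34.6×(804−499) = 16000 J.
Q = 0 for an adiabatic process, so W = −ΔU = -16000 J.

-16000 J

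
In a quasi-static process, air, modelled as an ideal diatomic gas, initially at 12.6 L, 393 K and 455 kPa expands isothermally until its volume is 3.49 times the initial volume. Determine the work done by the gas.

n = P₁V₁/(RT₁) = 455×12.6/(8.314×393) = 1.75 mol.
Isothermal: T stays 393 K; PV = const ⇒ V₂ = 44.0 L, P₂ = 130 kPa.
W = nRT ln(V₂/V₁) = 1.75×8.314×393×ln(3.49) = 7170 J.

7170 J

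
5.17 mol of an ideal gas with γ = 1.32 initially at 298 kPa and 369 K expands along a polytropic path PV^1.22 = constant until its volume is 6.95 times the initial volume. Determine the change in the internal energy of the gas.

-17200 J

V₁ = nRT₁/P₁ = 5.17×8.314×369/298 = 53.2 L.
Polytropic n=1.22: T₂ = T₁(V₁/V₂)^(n−1) = 369×(0.144)^0.22 = 241 K; P₂ = P₁(V₁/V₂)^n = 28.0 kPa.
For an ideal gas ΔU = nCvΔT with Cv = R/(γ−1) = 26.0 J/(mol·K).
ΔU = 5.17×26.0×(241−369) = -17200 J.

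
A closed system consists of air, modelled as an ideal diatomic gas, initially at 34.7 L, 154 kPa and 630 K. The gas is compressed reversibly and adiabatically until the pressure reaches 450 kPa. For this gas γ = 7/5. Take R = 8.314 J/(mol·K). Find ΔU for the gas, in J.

n = P₁V₁/(RT₁) = 154×34.7/(8.314×630) = 1.02 mol.
Adiabatic: T₂/T₁ = (P₂/P₁)^((γ−1)/γ) ⇒ T₂ = 630×(2.92)^0.286 = 856 K; V₂ = 16.1 L.
For an ideal gas ΔU = nCvΔT with Cv = (5/2)R = 20.8 J/(mol·K).
ΔU = 1.02×20.8×(856−630) = 4790 J.

4790 J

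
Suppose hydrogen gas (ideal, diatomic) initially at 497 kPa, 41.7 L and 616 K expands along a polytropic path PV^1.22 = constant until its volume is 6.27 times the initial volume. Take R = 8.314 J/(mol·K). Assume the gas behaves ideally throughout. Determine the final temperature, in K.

411 K

Polytropic n=1.22: T₂ = T₁(V₁/V₂)^(n−1) = 616×(0.159)^0.22 = 411 K; P₂ = P₁(V₁/V₂)^n = 52.9 kPa.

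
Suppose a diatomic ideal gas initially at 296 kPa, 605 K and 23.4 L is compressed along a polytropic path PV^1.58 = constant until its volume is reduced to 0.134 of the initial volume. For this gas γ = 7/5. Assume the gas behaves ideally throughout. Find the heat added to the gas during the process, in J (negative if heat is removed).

11900 J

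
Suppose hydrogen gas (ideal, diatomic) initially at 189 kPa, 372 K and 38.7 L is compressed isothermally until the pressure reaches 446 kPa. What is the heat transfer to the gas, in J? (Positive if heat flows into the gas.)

n = P₁V₁/(RT₁) = 189×38.7/(8.314×372) = 2.36 mol.
Isothermal: T stays 372 K; PV = const ⇒ V₂ = 16.4 L, P₂ = 446 kPa.
ΔU = 0 (ideal gas, T constant).
W = nRT ln(V₂/V₁) = 2.36×8.314×372×ln(0.424) = -6280 J.
Q = ΔU + W = -6280 J.

-6280 J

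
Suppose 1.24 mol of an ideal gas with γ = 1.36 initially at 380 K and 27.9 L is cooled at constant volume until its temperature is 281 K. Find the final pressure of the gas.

P₁ = nRT₁/V₁ = 1.24×8.314×380/27.9 = 140 kPa.
Isochoric: V stays 27.9 L; P/T = const ⇒ T₂ = 281 K, P₂ = 104 kPa.

104 kPa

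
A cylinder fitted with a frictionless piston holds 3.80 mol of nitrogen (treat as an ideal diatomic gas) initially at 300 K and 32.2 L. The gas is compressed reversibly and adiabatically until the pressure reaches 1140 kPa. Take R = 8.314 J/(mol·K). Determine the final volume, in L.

12.2 L

P₁ = nRT₁/V₁ = 3.80×8.314×300/32.2 = 294 kPa.
Adiabatic: T₂/T₁ = (P₂/P₁)^((γ−1)/γ) ⇒ T₂ = 300×(3.87)^0.286 = 442 K; V₂ = 12.2 L.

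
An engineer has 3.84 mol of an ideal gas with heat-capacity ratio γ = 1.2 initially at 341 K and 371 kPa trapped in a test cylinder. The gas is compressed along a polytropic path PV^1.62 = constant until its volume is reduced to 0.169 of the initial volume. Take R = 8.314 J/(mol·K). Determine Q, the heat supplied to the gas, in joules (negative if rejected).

V₁ = nRT₁/P₁ = 3.84×8.314×341/371 = 29.3 L.
Polytropic n=1.62: T₂ = T₁(V₁/V₂)^(n−1) = 341×(5.92)^0.62 = 1030 K; P₂ = P₁(V₁/V₂)^n = 6610 kPa.
W = (P₁V₁−P₂V₂)/(n−1) = (371×29.3−6610×4.96)/0.62 = -35300 J.
ΔU = nCvΔT = 3.84×41.6×(1030−341) = 109000 J.
Q = ΔU + W = 74200 J.

74200 J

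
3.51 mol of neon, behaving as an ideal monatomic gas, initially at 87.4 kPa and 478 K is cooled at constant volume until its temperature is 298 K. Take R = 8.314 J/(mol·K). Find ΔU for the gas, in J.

-7880 J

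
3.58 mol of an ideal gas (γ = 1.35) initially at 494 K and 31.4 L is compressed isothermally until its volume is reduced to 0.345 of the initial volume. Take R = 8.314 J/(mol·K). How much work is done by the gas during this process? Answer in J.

-15600 J

P₁ = nRT₁/V₁ = 3.58×8.314×494/31.4 = 468 kPa.
Isothermal: T stays 494 K; PV = const ⇒ V₂ = 10.8 L, P₂ = 1360 kPa.
W = nRT ln(V₂/V₁) = 3.58×8.314×494×ln(0.345) = -15600 J.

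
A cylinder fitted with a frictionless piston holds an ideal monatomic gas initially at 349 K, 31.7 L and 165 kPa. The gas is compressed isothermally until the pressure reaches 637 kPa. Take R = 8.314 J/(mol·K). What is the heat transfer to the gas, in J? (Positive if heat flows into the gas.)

n = P₁V₁/(RT₁) = 165×31.7/(8.314×349) = 1.80 mol.
Isothermal: T stays 349 K; PV = const ⇒ V₂ = 8.21 L, P₂ = 637 kPa.
ΔU = 0 (ideal gas, T constant).
W = nRT ln(V₂/V₁) = 1.80×8.314×349×ln(0.259) = -7070 J.
Q = ΔU + W = -7070 J.

-7070 J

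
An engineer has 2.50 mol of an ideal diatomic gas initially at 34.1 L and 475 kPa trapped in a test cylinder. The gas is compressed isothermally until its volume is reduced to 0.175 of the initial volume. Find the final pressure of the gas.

2710 kPa

T₁ = P₁V₁/(nR) = 475×34.1/(2.50×8.314) = 779 K.
Isothermal: T stays 779 K; PV = const ⇒ V₂ = 5.97 L, P₂ = 2710 kPa.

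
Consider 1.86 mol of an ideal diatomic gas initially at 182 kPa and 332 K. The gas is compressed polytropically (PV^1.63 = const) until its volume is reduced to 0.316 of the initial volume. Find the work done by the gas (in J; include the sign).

-8690 J

V₁ = nRT₁/P₁ = 1.86×8.314×332/182 = 28.2 L.
Polytropic n=1.63: T₂ = T₁(V₁/V₂)^(n−1) = 332×(3.16)^0.63 = 686 K; P₂ = P₁(V₁/V₂)^n = 1190 kPa.
W = (P₁V₁−P₂V₂)/(n−1) = (182×28.2−1190×8.91)/0.63 = -8690 J.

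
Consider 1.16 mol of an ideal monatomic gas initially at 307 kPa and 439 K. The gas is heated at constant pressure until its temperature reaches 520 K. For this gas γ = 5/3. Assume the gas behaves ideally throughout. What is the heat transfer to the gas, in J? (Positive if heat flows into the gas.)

1950 J

V₁ = nRT₁/P₁ = 1.16×8.314×439/307 = 13.8 L.
Isobaric: P stays 307 kPa; V/T = const ⇒ T₂ = 520 K, V₂ = 16.3 L.
W = PΔV = 307×(16.3−13.8) kPa·L = 781 J.
ΔU = nCvΔT = 1.16×12.5×(520−439) = 1170 J.
Q = ΔU + W = nCpΔT = 1950 J.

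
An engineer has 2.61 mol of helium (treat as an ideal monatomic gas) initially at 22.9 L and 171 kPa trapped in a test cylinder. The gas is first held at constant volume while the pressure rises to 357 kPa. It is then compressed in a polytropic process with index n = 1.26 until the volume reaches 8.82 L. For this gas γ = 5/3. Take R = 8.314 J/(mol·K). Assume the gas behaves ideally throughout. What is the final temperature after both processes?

T₁ = P₁V₁/(nR) = 171×22.9/(2.61×8.314) = 180 K.
Step 1 — Isochoric: V stays 22.9 L; P/T = const ⇒ T₂ = 377 K, P₂ = 357 kPa.
W = 0 (no volume change).
ΔU = nCvΔT = 2.61×12.5×(377−180) = 6390 J.
Q = ΔU = 6390 J.
State after step 1: P = 357 kPa, V = 22.9 L, T = 377 K.
Step 2 — Polytropic n=1.26: T₂ = T₁(V₁/V₂)^(n−1) = 377×(2.60)^0.26 = 483 K; P₂ = P₁(V₁/V₂)^n = 1190 kPa.
W = (P₁V₁−P₂V₂)/(n−1) = (357×22.9−1190×8.82)/0.26 = -8850 J.
ΔU = nCvΔT = 2.61×12.5×(483−377) = 3450 J.
Q = ΔU + W = -5400 J.
Net over both steps: W = -8850 J, Q = 989 J, ΔU = 9840 J.

483 K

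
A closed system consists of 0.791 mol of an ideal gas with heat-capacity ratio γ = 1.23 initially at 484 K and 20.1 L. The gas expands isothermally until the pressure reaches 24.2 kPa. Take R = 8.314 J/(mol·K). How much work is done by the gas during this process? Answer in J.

5980 J

P₁ = nRT₁/V₁ = 0.791×8.314×484/20.1 = 158 kPa.
Isothermal: T stays 484 K; PV = const ⇒ V₂ = 132 L, P₂ = 24.2 kPa.
W = nRT ln(V₂/V₁) = 0.791×8.314×484×ln(6.54) = 5980 J.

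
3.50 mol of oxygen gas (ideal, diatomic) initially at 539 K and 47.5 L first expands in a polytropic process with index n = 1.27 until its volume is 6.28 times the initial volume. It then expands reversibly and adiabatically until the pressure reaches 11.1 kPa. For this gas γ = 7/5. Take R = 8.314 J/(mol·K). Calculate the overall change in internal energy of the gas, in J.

P₁ = nRT₁/V₁ = 3.50×8.314×539/47.5 = 330 kPa.
Step 1 — Polytropic n=1.27: T₂ = T₁(V₁/V₂)^(n−1) = 539×(0.159)^0.27 = 328 K; P₂ = P₁(V₁/V₂)^n = 32.0 kPa.
W = (P₁V₁−P₂V₂)/(n−1) = (330×47.5−32.0×298)/0.27 = 22700 J.
ΔU = nCvΔT = 3.50×20.8×(328−539) = -15300 J.
Q = ΔU + W = 7380 J.
State after step 1: P = 32.0 kPa, V = 298 L, T = 328 K.
Step 2 — Adiabatic: T₂/T₁ = (P₂/P₁)^((γ−1)/γ) ⇒ T₂ = 328×(0.347)^0.286 = 242 K; V₂ = 636 L.
ΔU = nCvΔT = 3.50×20.8×(242−328) = -6240 J.
Q = 0 for an adiabatic process, so W = −ΔU = 6240 J.
Net over both steps: W = 29000 J, Q = 7380 J, ΔU = -21600 J.

-21600 J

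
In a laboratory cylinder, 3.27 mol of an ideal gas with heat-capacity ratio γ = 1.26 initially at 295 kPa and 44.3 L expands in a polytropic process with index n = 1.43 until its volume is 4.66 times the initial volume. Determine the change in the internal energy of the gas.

-24300 J

T₁ = P₁V₁/(nR) = 295×44.3/(3.27×8.314) = 481 K.
Polytropic n=1.43: T₂ = T₁(V₁/V₂)^(n−1) = 481×(0.215)^0.43 = 248 K; P₂ = P₁(V₁/V₂)^n = 32.7 kPa.
For an ideal gas ΔU = nCvΔT with Cv = R/(γ−1) = 32.0 J/(mol·K).
ΔU = 3.27×32.0×(248−481) = -24300 J.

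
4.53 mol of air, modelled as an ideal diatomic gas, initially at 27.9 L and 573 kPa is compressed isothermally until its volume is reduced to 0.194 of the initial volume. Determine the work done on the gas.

26200 J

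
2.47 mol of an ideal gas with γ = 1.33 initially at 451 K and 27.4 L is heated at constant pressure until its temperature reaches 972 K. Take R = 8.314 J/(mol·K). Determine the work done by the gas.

P₁ = nRT₁/V₁ = 2.47×8.314×451/27.4 = 338 kPa.
Isobaric: P stays 338 kPa; V/T = const ⇒ T₂ = 972 K, V₂ = 59.1 L.
W = PΔV = 338×(59.1−27.4) kPa·L = 10700 J.

10700 J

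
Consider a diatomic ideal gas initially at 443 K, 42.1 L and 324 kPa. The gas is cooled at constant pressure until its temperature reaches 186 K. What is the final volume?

17.7 L

Isobaric: P stays 324 kPa; V/T = const ⇒ T₂ = 186 K, V₂ = 17.7 L.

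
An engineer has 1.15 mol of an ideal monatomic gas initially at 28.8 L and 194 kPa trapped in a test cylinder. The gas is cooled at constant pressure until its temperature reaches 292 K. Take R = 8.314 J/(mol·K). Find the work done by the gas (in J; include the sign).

T₁ = P₁V₁/(nR) = 194×28.8/(1.15×8.314) = 584 K.
Isobaric: P stays 194 kPa; V/T = const ⇒ T₂ = 292 K, V₂ = 14.4 L.
W = PΔV = 194×(14.4−28.8) kPa·L = -2800 J.

-2800 J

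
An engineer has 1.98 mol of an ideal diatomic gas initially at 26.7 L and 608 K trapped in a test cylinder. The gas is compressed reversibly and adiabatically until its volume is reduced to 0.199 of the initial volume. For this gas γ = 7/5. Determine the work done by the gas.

-22700 J

P₁ = nRT₁/V₁ = 1.98×8.314×608/26.7 = 375 kPa.
Adiabatic: TV^(γ−1) = const ⇒ T₂ = 608×(5.03)^0.400 = 1160 K; PV^γ = const ⇒ P₂ = 3590 kPa.
ΔU = nCvΔT = 1.98×20.8×(1160−608) = 22700 J.
Q = 0 for an adiabatic process, so W = −ΔU = -22700 J.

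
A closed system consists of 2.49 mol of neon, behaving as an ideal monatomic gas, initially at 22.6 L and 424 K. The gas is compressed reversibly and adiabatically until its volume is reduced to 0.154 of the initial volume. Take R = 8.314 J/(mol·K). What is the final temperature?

P₁ = nRT₁/V₁ = 2.49×8.314×424/22.6 = 388 kPa.
Adiabatic: TV^(γ−1) = const ⇒ T₂ = 424×(6.49)^0.667 = 1480 K; PV^γ = const ⇒ P₂ = 8780 kPa.

1480 K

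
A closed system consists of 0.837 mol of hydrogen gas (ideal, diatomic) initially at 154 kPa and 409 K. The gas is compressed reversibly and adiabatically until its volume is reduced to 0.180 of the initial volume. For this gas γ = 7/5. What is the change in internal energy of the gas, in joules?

V₁ = nRT₁/P₁ = 0.837×8.314×409/154 = 18.5 L.
Adiabatic: TV^(γ−1) = const ⇒ T₂ = 409×(5.56)^0.400 = 812 K; PV^γ = const ⇒ P₂ = 1700 kPa.
For an ideal gas ΔU = nCvΔT with Cv = (5/2)R = 20.8 J/(mol·K).
ΔU = 0.837×20.8×(812−409) = 7010 J.

7010 J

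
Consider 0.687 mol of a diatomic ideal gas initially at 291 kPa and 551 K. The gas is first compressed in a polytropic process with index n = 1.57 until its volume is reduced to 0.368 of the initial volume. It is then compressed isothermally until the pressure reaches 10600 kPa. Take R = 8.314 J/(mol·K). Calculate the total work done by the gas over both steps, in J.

-15500 J

V₁ = nRT₁/P₁ = 0.687×8.314×551/291 = 10.8 L.
Step 1 — Polytropic n=1.57: T₂ = T₁(V₁/V₂)^(n−1) = 551×(2.72)^0.57 = 974 K; P₂ = P₁(V₁/V₂)^n = 1400 kPa.
W = (P₁V₁−P₂V₂)/(n−1) = (291×10.8−1400×3.98)/0.57 = -4240 J.
ΔU = nCvΔT = 0.687×20.8×(974−551) = 6040 J.
Q = ΔU + W = 1800 J.
State after step 1: P = 1400 kPa, V = 3.98 L, T = 974 K.
Step 2 — Isothermal: T stays 974 K; PV = const ⇒ V₂ = 0.525 L, P₂ = 10600 kPa.
ΔU = 0 (ideal gas, T constant).
W = nRT ln(V₂/V₁) = 0.687×8.314×974×ln(0.132) = -11300 J.
Q = ΔU + W = -11300 J.
Net over both steps: W = -15500 J, Q = -9470 J, ΔU = 6040 J.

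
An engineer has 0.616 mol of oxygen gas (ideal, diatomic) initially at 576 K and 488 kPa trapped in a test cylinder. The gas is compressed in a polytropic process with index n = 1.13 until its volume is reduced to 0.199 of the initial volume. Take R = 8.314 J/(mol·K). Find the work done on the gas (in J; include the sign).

V₁ = nRT₁/P₁ = 0.616×8.314×576/488 = 6.04 L.
Polytropic n=1.13: T₂ = T₁(V₁/V₂)^(n−1) = 576×(5.03)^0.13 = 711 K; P₂ = P₁(V₁/V₂)^n = 3020 kPa.
W = (P₁V₁−P₂V₂)/(n−1) = (488×6.04−3020×1.20)/0.13 = -5300 J.
Work done on the gas = −W_by = 5300 J.

5300 J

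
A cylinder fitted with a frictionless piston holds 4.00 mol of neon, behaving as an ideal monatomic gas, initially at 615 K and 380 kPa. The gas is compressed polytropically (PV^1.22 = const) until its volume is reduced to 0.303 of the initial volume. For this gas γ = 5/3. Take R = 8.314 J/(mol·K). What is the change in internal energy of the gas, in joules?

V₁ = nRT₁/P₁ = 4.00×8.314×615/380 = 53.8 L.
Polytropic n=1.22: T₂ = T₁(V₁/V₂)^(n−1) = 615×(3.30)^0.22 = 800 K; P₂ = P₁(V₁/V₂)^n = 1630 kPa.
For an ideal gas ΔU = nCvΔT with Cv = (3/2)R = 12.5 J/(mol·K).
ΔU = 4.00×12.5×(800−615) = 9220 J.

9220 J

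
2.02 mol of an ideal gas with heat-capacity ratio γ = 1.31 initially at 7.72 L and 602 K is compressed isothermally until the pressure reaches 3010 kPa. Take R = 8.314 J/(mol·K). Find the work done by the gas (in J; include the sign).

P₁ = nRT₁/V₁ = 2.02×8.314×602/7.72 = 1310 kPa.
Isothermal: T stays 602 K; PV = const ⇒ V₂ = 3.36 L, P₂ = 3010 kPa.
W = nRT ln(V₂/V₁) = 2.02×8.314×602×ln(0.435) = -8410 J.

-8410 J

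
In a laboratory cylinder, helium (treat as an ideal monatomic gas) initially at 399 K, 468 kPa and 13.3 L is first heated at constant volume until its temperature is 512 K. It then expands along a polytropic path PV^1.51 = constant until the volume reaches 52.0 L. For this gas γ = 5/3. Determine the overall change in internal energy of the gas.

n = P₁V₁/(RT₁) = 468×13.3/(8.314×399) = 1.88 mol.
Step 1 — Isochoric: V stays 13.3 L; P/T = const ⇒ T₂ = 512 K, P₂ = 601 kPa.
W = 0 (no volume change).
ΔU = nCvΔT = 1.88×12.5×(512−399) = 2640 J.
Q = ΔU = 2640 J.
State after step 1: P = 601 kPa, V = 13.3 L, T = 512 K.
Step 2 — Polytropic n=1.51: T₂ = T₁(V₁/V₂)^(n−1) = 512×(0.256)^0.51 = 255 K; P₂ = P₁(V₁/V₂)^n = 76.6 kPa.
W = (P₁V₁−P₂V₂)/(n−1) = (601×13.3−76.6×52.0)/0.51 = 7850 J.
ΔU = nCvΔT = 1.88×12.5×(255−512) = -6000 J.
Q = ΔU + W = 1840 J.
Net over both steps: W = 7850 J, Q = 4490 J, ΔU = -3360 J.

-3360 J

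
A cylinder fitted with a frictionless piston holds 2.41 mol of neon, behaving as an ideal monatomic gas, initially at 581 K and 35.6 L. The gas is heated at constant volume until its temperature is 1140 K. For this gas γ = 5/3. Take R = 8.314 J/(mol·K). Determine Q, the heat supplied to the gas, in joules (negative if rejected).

P₁ = nRT₁/V₁ = 2.41×8.314×581/35.6 = 327 kPa.
Isochoric: V stays 35.6 L; P/T = const ⇒ T₂ = 1140 K, P₂ = 642 kPa.
W = 0 (no volume change).
ΔU = nCvΔT = 2.41×12.5×(1140−581) = 16800 J.
Q = ΔU = 16800 J.

16800 J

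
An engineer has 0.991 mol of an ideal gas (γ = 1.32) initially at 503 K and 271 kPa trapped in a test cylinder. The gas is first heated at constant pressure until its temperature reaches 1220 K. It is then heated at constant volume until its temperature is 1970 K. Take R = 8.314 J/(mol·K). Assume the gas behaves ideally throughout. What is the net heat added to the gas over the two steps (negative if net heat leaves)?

43700 J

V₁ = nRT₁/P₁ = 0.991×8.314×503/271 = 15.3 L.
Step 1 — Isobaric: P stays 271 kPa; V/T = const ⇒ T₂ = 1220 K, V₂ = 37.1 L.
W = PΔV = 271×(37.1−15.3) kPa·L = 5910 J.
ΔU = nCvΔT = 0.991×26.0×(1220−503) = 18500 J.
Q = ΔU + W = nCpΔT = 24400 J.
State after step 1: P = 271 kPa, V = 37.1 L, T = 1220 K.
Step 2 — Isochoric: V stays 37.1 L; P/T = const ⇒ T₂ = 1970 K, P₂ = 438 kPa.
W = 0 (no volume change).
ΔU = nCvΔT = 0.991×26.0×(1970−1220) = 19300 J.
Q = ΔU = 19300 J.
Net over both steps: W = 5910 J, Q = 43700 J, ΔU = 37800 J.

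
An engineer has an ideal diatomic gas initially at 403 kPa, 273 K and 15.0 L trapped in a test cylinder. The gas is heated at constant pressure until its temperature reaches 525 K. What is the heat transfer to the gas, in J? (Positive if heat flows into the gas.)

19500 J

n = P₁V₁/(RT₁) = 403×15.0/(8.314×273) = 2.66 mol.
Isobaric: P stays 403 kPa; V/T = const ⇒ T₂ = 525 K, V₂ = 28.8 L.
W = PΔV = 403×(28.8−15.0) kPa·L = 5580 J.
ΔU = nCvΔT = 2.66×20.8×(525−273) = 13900 J.
Q = ΔU + W = nCpΔT = 19500 J.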